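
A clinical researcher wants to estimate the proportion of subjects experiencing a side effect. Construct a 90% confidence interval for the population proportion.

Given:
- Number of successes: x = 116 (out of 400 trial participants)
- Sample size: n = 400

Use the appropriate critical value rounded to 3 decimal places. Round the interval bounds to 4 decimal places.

Sample proportion: p̂ = 116/400 = 0.290000

Check conditions for normal approximation:
  np̂ = 116 ≥ 10 ✓
  n(1-p̂) = 284 ≥ 10 ✓

The sample is large enough, so use a z-interval (normal approximation) for the proportion.

For 90% confidence, z* = 1.645 (from standard normal table)

Standard error: SE = √(p̂(1-p̂)/n) = √(0.290000×0.710000/400) = 0.02268810

Margin of error: E = z* × SE = 1.645 × 0.02268810 = 0.037322

Z-interval: p̂ ± E = 0.290000 ± 0.037322 = (0.252678, 0.327322)

Rounded to 4 decimal places:

(0.2527, 0.3273)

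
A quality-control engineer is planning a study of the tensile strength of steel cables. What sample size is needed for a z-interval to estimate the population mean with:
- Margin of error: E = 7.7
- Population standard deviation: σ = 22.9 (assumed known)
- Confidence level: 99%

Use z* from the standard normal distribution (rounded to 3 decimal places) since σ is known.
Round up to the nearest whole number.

Using z* since population σ is known (z-interval formula).

For 99% confidence, z* = 2.576 (from standard normal table)

Sample size formula for z-interval: n = (z*σ/E)²

n = (2.576 × 22.9 / 7.7)²
  = (7.661091)²
  = 58.6923

Round up to the nearest whole number: n = 59

59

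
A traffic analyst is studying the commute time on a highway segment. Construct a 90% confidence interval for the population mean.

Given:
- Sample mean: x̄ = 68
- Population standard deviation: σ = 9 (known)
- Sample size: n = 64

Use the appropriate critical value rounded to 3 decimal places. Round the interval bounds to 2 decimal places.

The population standard deviation σ is known, so use a z-interval (standard normal critical value).

For 90% confidence, z* = 1.645 (from standard normal table)

Standard error: SE = σ/√n = 9/√64 = 1.125000

Margin of error: E = z* × SE = 1.645 × 1.125000 = 1.8506

Z-interval: x̄ ± E = 68 ± 1.8506 = (66.1494, 69.8506)

Rounded to 2 decimal places:

(66.15, 69.85)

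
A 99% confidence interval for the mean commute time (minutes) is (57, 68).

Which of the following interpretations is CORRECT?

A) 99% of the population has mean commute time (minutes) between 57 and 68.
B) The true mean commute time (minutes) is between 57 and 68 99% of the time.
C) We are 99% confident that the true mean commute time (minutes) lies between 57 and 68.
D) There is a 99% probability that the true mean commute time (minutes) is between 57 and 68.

A confidence interval represents our confidence in the procedure, not a probability statement about the parameter.

Key concept: If we repeated this sampling process many times and computed a 99% CI each time, about 99% of those intervals would contain the true population parameter.

For this specific interval (57, 68):
- Midpoint (point estimate): 62.5
- Margin of error: 5.5

The correct interpretation is the one stating confidence that the true parameter lies in the interval — option C.

C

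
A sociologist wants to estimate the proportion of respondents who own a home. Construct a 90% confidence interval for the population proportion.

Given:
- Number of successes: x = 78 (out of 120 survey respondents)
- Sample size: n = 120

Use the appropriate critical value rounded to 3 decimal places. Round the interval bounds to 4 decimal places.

Sample proportion: p̂ = 78/120 = 0.650000

Check conditions for normal approximation:
  np̂ = 78 ≥ 10 ✓
  n(1-p̂) = 42 ≥ 10 ✓

The sample is large enough, so use a z-interval (normal approximation) for the proportion.

For 90% confidence, z* = 1.645 (from standard normal table)

Standard error: SE = √(p̂(1-p̂)/n) = √(0.650000×0.350000/120) = 0.04354117

Margin of error: E = z* × SE = 1.645 × 0.04354117 = 0.071625

Z-interval: p̂ ± E = 0.650000 ± 0.071625 = (0.578375, 0.721625)

Rounded to 4 decimal places:

(0.5784, 0.7216)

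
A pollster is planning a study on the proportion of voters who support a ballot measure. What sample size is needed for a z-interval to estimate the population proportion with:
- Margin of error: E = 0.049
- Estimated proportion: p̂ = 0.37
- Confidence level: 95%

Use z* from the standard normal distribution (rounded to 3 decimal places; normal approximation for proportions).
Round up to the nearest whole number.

Using z* for proportion z-interval (normal approximation).

For 95% confidence, z* = 1.96 (from standard normal table)

Sample size formula for proportion z-interval: n = z*²p̂(1-p̂)/E²

n = 1.96² × 0.37 × 0.63 / 0.049²
  = 3.8416 × 0.2331 / 0.002401
  = 372.9600

Round up to the nearest whole number: n = 373

373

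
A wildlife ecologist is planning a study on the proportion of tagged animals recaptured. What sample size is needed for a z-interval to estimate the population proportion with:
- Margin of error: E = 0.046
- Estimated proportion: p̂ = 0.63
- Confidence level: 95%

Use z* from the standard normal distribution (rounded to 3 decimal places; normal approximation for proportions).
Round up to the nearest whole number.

Using z* for proportion z-interval (normal approximation).

For 95% confidence, z* = 1.96 (from standard normal table)

Sample size formula for proportion z-interval: n = z*²p̂(1-p̂)/E²

n = 1.96² × 0.63 × 0.37 / 0.046²
  = 3.8416 × 0.2331 / 0.002116
  = 423.1933

Round up to the nearest whole number: n = 424

424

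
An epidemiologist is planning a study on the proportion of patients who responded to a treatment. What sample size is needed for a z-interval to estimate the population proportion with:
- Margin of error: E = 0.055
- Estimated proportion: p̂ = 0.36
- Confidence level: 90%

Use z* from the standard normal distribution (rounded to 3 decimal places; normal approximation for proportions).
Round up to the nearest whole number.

Using z* for proportion z-interval (normal approximation).

For 90% confidence, z* = 1.645 (from standard normal table)

Sample size formula for proportion z-interval: n = z*²p̂(1-p̂)/E²

n = 1.645² × 0.36 × 0.64 / 0.055²
  = 2.706025 × 0.2304 / 0.003025
  = 206.1052

Round up to the nearest whole number: n = 207

207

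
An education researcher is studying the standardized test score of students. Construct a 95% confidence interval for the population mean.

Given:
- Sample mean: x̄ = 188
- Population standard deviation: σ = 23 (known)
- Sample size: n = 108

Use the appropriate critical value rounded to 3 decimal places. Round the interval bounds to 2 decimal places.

The population standard deviation σ is known, so use a z-interval (standard normal critical value).

For 95% confidence, z* = 1.96 (from standard normal table)

Standard error: SE = σ/√n = 23/√108 = 2.213176

Margin of error: E = z* × SE = 1.96 × 2.213176 = 4.3378

Z-interval: x̄ ± E = 188 ± 4.3378 = (183.6622, 192.3378)

Rounded to 2 decimal places:

(183.66, 192.34)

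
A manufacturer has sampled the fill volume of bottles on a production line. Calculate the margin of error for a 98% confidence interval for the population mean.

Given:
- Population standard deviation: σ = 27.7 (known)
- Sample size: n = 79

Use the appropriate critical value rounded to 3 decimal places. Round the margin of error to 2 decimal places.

The population standard deviation σ is known, so use the z-interval margin of error formula.

For 98% confidence, z* = 2.326 (from standard normal table)

Margin of error formula for z-interval: E = z* × σ/√n

E = 2.326 × 27.7/√79
  = 2.326 × 3.116493
  = 7.2490

Rounded to 2 decimal places:

7.25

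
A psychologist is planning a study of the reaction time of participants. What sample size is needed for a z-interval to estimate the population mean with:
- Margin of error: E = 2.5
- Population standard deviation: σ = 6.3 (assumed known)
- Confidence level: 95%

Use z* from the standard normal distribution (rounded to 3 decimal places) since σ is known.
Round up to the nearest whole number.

Using z* since population σ is known (z-interval formula).

For 95% confidence, z* = 1.96 (from standard normal table)

Sample size formula for z-interval: n = (z*σ/E)²

n = (1.96 × 6.3 / 2.5)²
  = (4.939200)²
  = 24.3957

Round up to the nearest whole number: n = 25

25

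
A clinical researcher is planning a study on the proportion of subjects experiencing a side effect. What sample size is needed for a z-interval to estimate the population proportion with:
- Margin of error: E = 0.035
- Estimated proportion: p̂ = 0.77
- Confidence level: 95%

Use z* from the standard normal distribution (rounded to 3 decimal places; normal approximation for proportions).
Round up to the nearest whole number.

Using z* for proportion z-interval (normal approximation).

For 95% confidence, z* = 1.96 (from standard normal table)

Sample size formula for proportion z-interval: n = z*²p̂(1-p̂)/E²

n = 1.96² × 0.77 × 0.23 / 0.035²
  = 3.8416 × 0.1771 / 0.001225
  = 555.3856

Round up to the nearest whole number: n = 556

556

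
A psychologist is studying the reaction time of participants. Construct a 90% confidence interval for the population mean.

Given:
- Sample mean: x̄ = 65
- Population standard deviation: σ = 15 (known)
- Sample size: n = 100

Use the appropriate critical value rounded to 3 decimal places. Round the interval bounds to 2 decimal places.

The population standard deviation σ is known, so use a z-interval (standard normal critical value).

For 90% confidence, z* = 1.645 (from standard normal table)

Standard error: SE = σ/√n = 15/√100 = 1.500000

Margin of error: E = z* × SE = 1.645 × 1.500000 = 2.4675

Z-interval: x̄ ± E = 65 ± 2.4675 = (62.5325, 67.4675)

Rounded to 2 decimal places:

(62.53, 67.47)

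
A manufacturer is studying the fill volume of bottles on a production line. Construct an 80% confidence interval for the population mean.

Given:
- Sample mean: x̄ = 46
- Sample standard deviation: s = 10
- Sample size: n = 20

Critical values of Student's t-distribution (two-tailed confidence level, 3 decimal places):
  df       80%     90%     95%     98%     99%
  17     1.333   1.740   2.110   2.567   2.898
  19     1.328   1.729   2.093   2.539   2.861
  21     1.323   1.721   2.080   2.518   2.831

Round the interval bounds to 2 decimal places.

The population standard deviation σ is unknown (only the sample standard deviation s is given), so use a t-interval with df = n - 1 = 20 - 1 = 19.

For 80% confidence with df = 19, t* = 1.328 (from t-table)

Standard error: SE = s/√n = 10/√20 = 2.236068

Margin of error: E = t* × SE = 1.328 × 2.236068 = 2.9695

T-interval: x̄ ± E = 46 ± 2.9695 = (43.0305, 48.9695)

Rounded to 2 decimal places:

(43.03, 48.97)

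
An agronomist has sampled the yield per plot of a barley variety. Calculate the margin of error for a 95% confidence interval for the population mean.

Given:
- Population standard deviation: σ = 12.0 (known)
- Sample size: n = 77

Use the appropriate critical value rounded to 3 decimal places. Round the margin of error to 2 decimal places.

The population standard deviation σ is known, so use the z-interval margin of error formula.

For 95% confidence, z* = 1.96 (from standard normal table)

Margin of error formula for z-interval: E = z* × σ/√n

E = 1.96 × 12.0/√77
  = 1.96 × 1.367527
  = 2.6804

Rounded to 2 decimal places:

2.68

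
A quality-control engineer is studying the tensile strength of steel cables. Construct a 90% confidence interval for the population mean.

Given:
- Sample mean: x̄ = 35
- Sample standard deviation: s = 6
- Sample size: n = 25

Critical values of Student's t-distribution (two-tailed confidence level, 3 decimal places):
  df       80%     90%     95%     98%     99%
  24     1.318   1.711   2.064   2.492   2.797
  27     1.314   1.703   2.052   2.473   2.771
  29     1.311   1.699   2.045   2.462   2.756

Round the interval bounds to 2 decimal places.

The population standard deviation σ is unknown (only the sample standard deviation s is given), so use a t-interval with df = n - 1 = 25 - 1 = 24.

For 90% confidence with df = 24, t* = 1.711 (from t-table)

Standard error: SE = s/√n = 6/√25 = 1.200000

Margin of error: E = t* × SE = 1.711 × 1.200000 = 2.0532

T-interval: x̄ ± E = 35 ± 2.0532 = (32.9468, 37.0532)

Rounded to 2 decimal places:

(32.95, 37.05)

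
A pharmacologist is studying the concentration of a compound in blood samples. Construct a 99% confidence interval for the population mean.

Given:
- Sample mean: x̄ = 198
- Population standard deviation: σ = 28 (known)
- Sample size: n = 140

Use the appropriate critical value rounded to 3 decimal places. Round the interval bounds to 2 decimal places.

The population standard deviation σ is known, so use a z-interval (standard normal critical value).

For 99% confidence, z* = 2.576 (from standard normal table)

Standard error: SE = σ/√n = 28/√140 = 2.366432

Margin of error: E = z* × SE = 2.576 × 2.366432 = 6.0959

Z-interval: x̄ ± E = 198 ± 6.0959 = (191.9041, 204.0959)

Rounded to 2 decimal places:

(191.90, 204.10)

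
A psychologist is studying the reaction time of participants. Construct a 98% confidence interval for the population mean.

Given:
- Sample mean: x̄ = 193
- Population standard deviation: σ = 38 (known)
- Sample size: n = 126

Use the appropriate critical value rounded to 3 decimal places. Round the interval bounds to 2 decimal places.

The population standard deviation σ is known, so use a z-interval (standard normal critical value).

For 98% confidence, z* = 2.326 (from standard normal table)

Standard error: SE = σ/√n = 38/√126 = 3.385309

Margin of error: E = z* × SE = 2.326 × 3.385309 = 7.8742

Z-interval: x̄ ± E = 193 ± 7.8742 = (185.1258, 200.8742)

Rounded to 2 decimal places:

(185.13, 200.87)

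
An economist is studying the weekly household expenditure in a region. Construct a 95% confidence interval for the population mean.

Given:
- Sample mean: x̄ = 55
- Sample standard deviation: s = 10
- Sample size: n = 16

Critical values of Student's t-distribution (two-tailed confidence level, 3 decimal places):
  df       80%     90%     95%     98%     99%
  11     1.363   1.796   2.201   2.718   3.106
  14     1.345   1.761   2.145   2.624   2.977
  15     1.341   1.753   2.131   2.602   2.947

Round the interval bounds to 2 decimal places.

The population standard deviation σ is unknown (only the sample standard deviation s is given), so use a t-interval with df = n - 1 = 16 - 1 = 15.

For 95% confidence with df = 15, t* = 2.131 (from t-table)

Standard error: SE = s/√n = 10/√16 = 2.500000

Margin of error: E = t* × SE = 2.131 × 2.500000 = 5.3275

T-interval: x̄ ± E = 55 ± 5.3275 = (49.6725, 60.3275)

Rounded to 2 decimal places:

(49.67, 60.33)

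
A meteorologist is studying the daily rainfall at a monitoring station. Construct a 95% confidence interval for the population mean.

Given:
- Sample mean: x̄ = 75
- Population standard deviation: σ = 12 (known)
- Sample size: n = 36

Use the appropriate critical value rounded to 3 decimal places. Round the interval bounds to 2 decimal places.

The population standard deviation σ is known, so use a z-interval (standard normal critical value).

For 95% confidence, z* = 1.96 (from standard normal table)

Standard error: SE = σ/√n = 12/√36 = 2.000000

Margin of error: E = z* × SE = 1.96 × 2.000000 = 3.9200

Z-interval: x̄ ± E = 75 ± 3.9200 = (71.0800, 78.9200)

Rounded to 2 decimal places:

(71.08, 78.92)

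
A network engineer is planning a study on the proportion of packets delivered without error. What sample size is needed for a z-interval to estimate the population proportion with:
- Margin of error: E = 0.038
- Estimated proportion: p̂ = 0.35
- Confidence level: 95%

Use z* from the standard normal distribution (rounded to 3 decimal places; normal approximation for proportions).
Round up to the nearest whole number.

Using z* for proportion z-interval (normal approximation).

For 95% confidence, z* = 1.96 (from standard normal table)

Sample size formula for proportion z-interval: n = z*²p̂(1-p̂)/E²

n = 1.96² × 0.35 × 0.65 / 0.038²
  = 3.8416 × 0.2275 / 0.001444
  = 605.2382

Round up to the nearest whole number: n = 606

606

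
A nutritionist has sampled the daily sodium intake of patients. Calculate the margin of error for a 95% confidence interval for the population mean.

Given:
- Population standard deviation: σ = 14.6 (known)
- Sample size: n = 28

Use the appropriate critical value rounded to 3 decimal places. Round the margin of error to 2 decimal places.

The population standard deviation σ is known, so use the z-interval margin of error formula.

For 95% confidence, z* = 1.96 (from standard normal table)

Margin of error formula for z-interval: E = z* × σ/√n

E = 1.96 × 14.6/√28
  = 1.96 × 2.759141
  = 5.4079

Rounded to 2 decimal places:

5.41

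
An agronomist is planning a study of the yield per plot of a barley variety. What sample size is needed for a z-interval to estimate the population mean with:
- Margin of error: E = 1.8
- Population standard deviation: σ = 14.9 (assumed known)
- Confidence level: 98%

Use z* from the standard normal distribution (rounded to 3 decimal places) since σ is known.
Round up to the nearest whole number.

Using z* since population σ is known (z-interval formula).

For 98% confidence, z* = 2.326 (from standard normal table)

Sample size formula for z-interval: n = (z*σ/E)²

n = (2.326 × 14.9 / 1.8)²
  = (19.254111)²
  = 370.7208

Round up to the nearest whole number: n = 371

371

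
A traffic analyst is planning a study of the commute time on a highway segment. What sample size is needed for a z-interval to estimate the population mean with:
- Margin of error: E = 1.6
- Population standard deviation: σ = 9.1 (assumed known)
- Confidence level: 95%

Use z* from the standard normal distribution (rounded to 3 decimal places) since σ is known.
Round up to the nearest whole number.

Using z* since population σ is known (z-interval formula).

For 95% confidence, z* = 1.96 (from standard normal table)

Sample size formula for z-interval: n = (z*σ/E)²

n = (1.96 × 9.1 / 1.6)²
  = (11.147500)²
  = 124.2668

Round up to the nearest whole number: n = 125

125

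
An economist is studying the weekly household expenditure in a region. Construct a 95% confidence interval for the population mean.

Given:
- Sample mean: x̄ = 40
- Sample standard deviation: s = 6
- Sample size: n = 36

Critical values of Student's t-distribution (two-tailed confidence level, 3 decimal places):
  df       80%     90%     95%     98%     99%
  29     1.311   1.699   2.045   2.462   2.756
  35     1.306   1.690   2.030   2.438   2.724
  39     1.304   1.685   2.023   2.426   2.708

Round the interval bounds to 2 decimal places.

The population standard deviation σ is unknown (only the sample standard deviation s is given), so use a t-interval with df = n - 1 = 36 - 1 = 35.

For 95% confidence with df = 35, t* = 2.030 (from t-table)

Standard error: SE = s/√n = 6/√36 = 1.000000

Margin of error: E = t* × SE = 2.030 × 1.000000 = 2.0300

T-interval: x̄ ± E = 40 ± 2.0300 = (37.9700, 42.0300)

Rounded to 2 decimal places:

(37.97, 42.03)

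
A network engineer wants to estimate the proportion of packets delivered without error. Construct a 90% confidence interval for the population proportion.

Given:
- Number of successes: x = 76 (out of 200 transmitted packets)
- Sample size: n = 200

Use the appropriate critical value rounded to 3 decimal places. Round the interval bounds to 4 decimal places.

Sample proportion: p̂ = 76/200 = 0.380000

Check conditions for normal approximation:
  np̂ = 76 ≥ 10 ✓
  n(1-p̂) = 124 ≥ 10 ✓

The sample is large enough, so use a z-interval (normal approximation) for the proportion.

For 90% confidence, z* = 1.645 (from standard normal table)

Standard error: SE = √(p̂(1-p̂)/n) = √(0.380000×0.620000/200) = 0.03432200

Margin of error: E = z* × SE = 1.645 × 0.03432200 = 0.056460

Z-interval: p̂ ± E = 0.380000 ± 0.056460 = (0.323540, 0.436460)

Rounded to 4 decimal places:

(0.3235, 0.4365)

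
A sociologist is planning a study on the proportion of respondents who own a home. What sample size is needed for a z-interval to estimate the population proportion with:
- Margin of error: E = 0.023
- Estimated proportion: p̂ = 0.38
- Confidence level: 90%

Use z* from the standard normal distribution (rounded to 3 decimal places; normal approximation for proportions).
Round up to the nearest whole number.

Using z* for proportion z-interval (normal approximation).

For 90% confidence, z* = 1.645 (from standard normal table)

Sample size formula for proportion z-interval: n = z*²p̂(1-p̂)/E²

n = 1.645² × 0.38 × 0.62 / 0.023²
  = 2.706025 × 0.2356 / 0.000529
  = 1205.1786

Round up to the nearest whole number: n = 1206

1206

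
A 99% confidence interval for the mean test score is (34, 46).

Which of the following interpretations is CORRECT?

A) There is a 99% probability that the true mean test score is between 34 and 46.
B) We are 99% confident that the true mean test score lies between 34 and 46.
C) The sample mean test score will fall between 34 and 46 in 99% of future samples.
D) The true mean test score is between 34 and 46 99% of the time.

A confidence interval represents our confidence in the procedure, not a probability statement about the parameter.

Key concept: If we repeated this sampling process many times and computed a 99% CI each time, about 99% of those intervals would contain the true population parameter.

For this specific interval (34, 46):
- Midpoint (point estimate): 40
- Margin of error: 6

The correct interpretation is the one stating confidence that the true parameter lies in the interval — option B.

B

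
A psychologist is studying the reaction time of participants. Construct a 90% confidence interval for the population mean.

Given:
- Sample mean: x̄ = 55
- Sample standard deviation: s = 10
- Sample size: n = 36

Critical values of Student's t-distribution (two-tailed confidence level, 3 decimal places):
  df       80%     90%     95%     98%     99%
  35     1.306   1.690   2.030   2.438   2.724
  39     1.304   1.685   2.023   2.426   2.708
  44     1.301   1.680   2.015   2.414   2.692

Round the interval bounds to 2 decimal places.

The population standard deviation σ is unknown (only the sample standard deviation s is given), so use a t-interval with df = n - 1 = 36 - 1 = 35.

For 90% confidence with df = 35, t* = 1.690 (from t-table)

Standard error: SE = s/√n = 10/√36 = 1.666667

Margin of error: E = t* × SE = 1.690 × 1.666667 = 2.8167

T-interval: x̄ ± E = 55 ± 2.8167 = (52.1833, 57.8167)

Rounded to 2 decimal places:

(52.18, 57.82)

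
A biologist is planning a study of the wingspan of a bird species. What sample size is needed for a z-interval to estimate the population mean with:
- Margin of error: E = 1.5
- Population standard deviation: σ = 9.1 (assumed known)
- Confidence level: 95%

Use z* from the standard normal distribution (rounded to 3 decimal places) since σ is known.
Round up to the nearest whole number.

Using z* since population σ is known (z-interval formula).

For 95% confidence, z* = 1.96 (from standard normal table)

Sample size formula for z-interval: n = (z*σ/E)²

n = (1.96 × 9.1 / 1.5)²
  = (11.890667)²
  = 141.3880

Round up to the nearest whole number: n = 142

142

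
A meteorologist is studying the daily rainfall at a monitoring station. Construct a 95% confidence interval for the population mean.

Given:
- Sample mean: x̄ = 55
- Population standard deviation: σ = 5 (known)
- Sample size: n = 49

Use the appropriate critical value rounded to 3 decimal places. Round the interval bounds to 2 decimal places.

The population standard deviation σ is known, so use a z-interval (standard normal critical value).

For 95% confidence, z* = 1.96 (from standard normal table)

Standard error: SE = σ/√n = 5/√49 = 0.714286

Margin of error: E = z* × SE = 1.96 × 0.714286 = 1.4000

Z-interval: x̄ ± E = 55 ± 1.4000 = (53.6000, 56.4000)

Rounded to 2 decimal places:

(53.60, 56.40)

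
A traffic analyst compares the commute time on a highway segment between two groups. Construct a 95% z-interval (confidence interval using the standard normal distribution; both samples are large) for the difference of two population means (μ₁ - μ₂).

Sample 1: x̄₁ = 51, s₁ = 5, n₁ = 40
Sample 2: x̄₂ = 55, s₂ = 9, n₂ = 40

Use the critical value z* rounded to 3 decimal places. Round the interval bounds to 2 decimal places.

Both samples are large (n₁ = 40 ≥ 30, n₂ = 40 ≥ 30), so a z-interval for the difference of means applies.

Point estimate: x̄₁ - x̄₂ = 51 - 55 = -4

Standard error: SE = √(s₁²/n₁ + s₂²/n₂)
= √(5²/40 + 9²/40)
= √(0.625000 + 2.025000)
= 1.627882

For 95% confidence, z* = 1.96 (from standard normal table)
Margin of error: E = z* × SE = 1.96 × 1.627882 = 3.1906

Z-interval: (x̄₁ - x̄₂) ± E = -4 ± 3.1906 = (-7.1906, -0.8094)

Rounded to 2 decimal places:

(-7.19, -0.81)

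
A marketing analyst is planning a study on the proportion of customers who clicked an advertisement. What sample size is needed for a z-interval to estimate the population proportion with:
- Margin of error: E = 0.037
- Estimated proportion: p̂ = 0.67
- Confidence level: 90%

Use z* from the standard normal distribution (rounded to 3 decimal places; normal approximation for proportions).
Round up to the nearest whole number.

Using z* for proportion z-interval (normal approximation).

For 90% confidence, z* = 1.645 (from standard normal table)

Sample size formula for proportion z-interval: n = z*²p̂(1-p̂)/E²

n = 1.645² × 0.67 × 0.33 / 0.037²
  = 2.706025 × 0.2211 / 0.001369
  = 437.0359

Round up to the nearest whole number: n = 438

438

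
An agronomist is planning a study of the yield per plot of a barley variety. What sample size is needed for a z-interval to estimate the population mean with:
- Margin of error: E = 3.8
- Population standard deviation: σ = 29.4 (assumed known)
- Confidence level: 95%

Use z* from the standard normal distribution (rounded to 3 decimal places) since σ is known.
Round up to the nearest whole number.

Using z* since population σ is known (z-interval formula).

For 95% confidence, z* = 1.96 (from standard normal table)

Sample size formula for z-interval: n = (z*σ/E)²

n = (1.96 × 29.4 / 3.8)²
  = (15.164211)²
  = 229.9533

Round up to the nearest whole number: n = 230

230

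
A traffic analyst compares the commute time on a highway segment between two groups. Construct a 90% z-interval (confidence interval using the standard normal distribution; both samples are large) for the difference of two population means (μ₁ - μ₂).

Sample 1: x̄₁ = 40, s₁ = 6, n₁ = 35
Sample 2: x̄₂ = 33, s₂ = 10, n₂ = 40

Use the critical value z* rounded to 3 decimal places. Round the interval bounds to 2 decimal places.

Both samples are large (n₁ = 35 ≥ 30, n₂ = 40 ≥ 30), so a z-interval for the difference of means applies.

Point estimate: x̄₁ - x̄₂ = 40 - 33 = 7

Standard error: SE = √(s₁²/n₁ + s₂²/n₂)
= √(6²/35 + 10²/40)
= √(1.028571 + 2.500000)
= 1.878449

For 90% confidence, z* = 1.645 (from standard normal table)
Margin of error: E = z* × SE = 1.645 × 1.878449 = 3.0900

Z-interval: (x̄₁ - x̄₂) ± E = 7 ± 3.0900 = (3.9100, 10.0900)

Rounded to 2 decimal places:

(3.91, 10.09)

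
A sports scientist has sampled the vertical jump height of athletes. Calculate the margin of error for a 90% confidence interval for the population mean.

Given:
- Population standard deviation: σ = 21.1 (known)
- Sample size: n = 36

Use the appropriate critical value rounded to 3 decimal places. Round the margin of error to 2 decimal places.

The population standard deviation σ is known, so use the z-interval margin of error formula.

For 90% confidence, z* = 1.645 (from standard normal table)

Margin of error formula for z-interval: E = z* × σ/√n

E = 1.645 × 21.1/√36
  = 1.645 × 3.516667
  = 5.7849

Rounded to 2 decimal places:

5.78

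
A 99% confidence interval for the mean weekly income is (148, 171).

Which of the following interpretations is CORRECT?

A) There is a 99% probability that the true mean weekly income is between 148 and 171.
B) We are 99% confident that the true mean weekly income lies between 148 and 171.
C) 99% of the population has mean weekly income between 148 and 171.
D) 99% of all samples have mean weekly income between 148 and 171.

A confidence interval represents our confidence in the procedure, not a probability statement about the parameter.

Key concept: If we repeated this sampling process many times and computed a 99% CI each time, about 99% of those intervals would contain the true population parameter.

For this specific interval (148, 171):
- Midpoint (point estimate): 159.5
- Margin of error: 11.5

The correct interpretation is the one stating confidence that the true parameter lies in the interval — option B.

B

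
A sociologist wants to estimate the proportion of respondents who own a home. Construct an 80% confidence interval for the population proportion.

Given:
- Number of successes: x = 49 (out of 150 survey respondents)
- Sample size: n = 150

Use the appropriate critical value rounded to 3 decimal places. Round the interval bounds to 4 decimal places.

Sample proportion: p̂ = 49/150 = 0.326667

Check conditions for normal approximation:
  np̂ = 49 ≥ 10 ✓
  n(1-p̂) = 101 ≥ 10 ✓

The sample is large enough, so use a z-interval (normal approximation) for the proportion.

For 80% confidence, z* = 1.282 (from standard normal table)

Standard error: SE = √(p̂(1-p̂)/n) = √(0.326667×0.673333/150) = 0.03829322

Margin of error: E = z* × SE = 1.282 × 0.03829322 = 0.049092

Z-interval: p̂ ± E = 0.326667 ± 0.049092 = (0.277575, 0.375759)

Rounded to 4 decimal places:

(0.2776, 0.3758)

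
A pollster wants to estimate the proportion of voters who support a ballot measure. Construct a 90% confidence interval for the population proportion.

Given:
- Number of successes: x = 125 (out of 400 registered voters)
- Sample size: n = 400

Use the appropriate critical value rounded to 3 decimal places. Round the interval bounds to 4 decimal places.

Sample proportion: p̂ = 125/400 = 0.312500

Check conditions for normal approximation:
  np̂ = 125 ≥ 10 ✓
  n(1-p̂) = 275 ≥ 10 ✓

The sample is large enough, so use a z-interval (normal approximation) for the proportion.

For 90% confidence, z* = 1.645 (from standard normal table)

Standard error: SE = √(p̂(1-p̂)/n) = √(0.312500×0.687500/400) = 0.02317562

Margin of error: E = z* × SE = 1.645 × 0.02317562 = 0.038124

Z-interval: p̂ ± E = 0.312500 ± 0.038124 = (0.274376, 0.350624)

Rounded to 4 decimal places:

(0.2744, 0.3506)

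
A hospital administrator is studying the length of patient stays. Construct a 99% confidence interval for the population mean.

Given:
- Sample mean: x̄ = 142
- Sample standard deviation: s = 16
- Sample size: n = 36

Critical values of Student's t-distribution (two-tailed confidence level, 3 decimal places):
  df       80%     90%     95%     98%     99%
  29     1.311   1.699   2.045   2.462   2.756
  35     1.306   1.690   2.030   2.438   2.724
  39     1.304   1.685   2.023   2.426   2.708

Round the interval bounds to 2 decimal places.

The population standard deviation σ is unknown (only the sample standard deviation s is given), so use a t-interval with df = n - 1 = 36 - 1 = 35.

For 99% confidence with df = 35, t* = 2.724 (from t-table)

Standard error: SE = s/√n = 16/√36 = 2.666667

Margin of error: E = t* × SE = 2.724 × 2.666667 = 7.2640

T-interval: x̄ ± E = 142 ± 7.2640 = (134.7360, 149.2640)

Rounded to 2 decimal places:

(134.74, 149.26)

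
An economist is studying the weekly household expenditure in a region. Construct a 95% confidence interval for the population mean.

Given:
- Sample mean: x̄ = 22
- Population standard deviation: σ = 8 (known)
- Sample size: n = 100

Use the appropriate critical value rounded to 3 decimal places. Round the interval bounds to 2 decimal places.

The population standard deviation σ is known, so use a z-interval (standard normal critical value).

For 95% confidence, z* = 1.96 (from standard normal table)

Standard error: SE = σ/√n = 8/√100 = 0.800000

Margin of error: E = z* × SE = 1.96 × 0.800000 = 1.5680

Z-interval: x̄ ± E = 22 ± 1.5680 = (20.4320, 23.5680)

Rounded to 2 decimal places:

(20.43, 23.57)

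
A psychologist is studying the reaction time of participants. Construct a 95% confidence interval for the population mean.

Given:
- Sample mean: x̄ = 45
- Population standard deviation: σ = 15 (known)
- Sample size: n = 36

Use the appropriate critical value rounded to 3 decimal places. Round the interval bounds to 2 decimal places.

The population standard deviation σ is known, so use a z-interval (standard normal critical value).

For 95% confidence, z* = 1.96 (from standard normal table)

Standard error: SE = σ/√n = 15/√36 = 2.500000

Margin of error: E = z* × SE = 1.96 × 2.500000 = 4.9000

Z-interval: x̄ ± E = 45 ± 4.9000 = (40.1000, 49.9000)

Rounded to 2 decimal places:

(40.10, 49.90)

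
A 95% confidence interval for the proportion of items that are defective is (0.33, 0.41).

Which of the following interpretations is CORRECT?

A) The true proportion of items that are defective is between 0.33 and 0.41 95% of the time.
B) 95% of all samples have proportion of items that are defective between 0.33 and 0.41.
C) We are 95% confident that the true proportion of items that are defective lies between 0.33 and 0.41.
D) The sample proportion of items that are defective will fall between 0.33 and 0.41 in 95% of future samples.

A confidence interval represents our confidence in the procedure, not a probability statement about the parameter.

Key concept: If we repeated this sampling process many times and computed a 95% CI each time, about 95% of those intervals would contain the true population parameter.

For this specific interval (0.33, 0.41):
- Midpoint (point estimate): 0.37
- Margin of error: 0.04

The correct interpretation is the one stating confidence that the true parameter lies in the interval — option C.

C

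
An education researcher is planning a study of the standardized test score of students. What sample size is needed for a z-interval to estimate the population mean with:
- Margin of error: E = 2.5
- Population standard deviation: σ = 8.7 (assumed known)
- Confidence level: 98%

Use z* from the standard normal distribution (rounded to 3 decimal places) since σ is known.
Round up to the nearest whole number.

Using z* since population σ is known (z-interval formula).

For 98% confidence, z* = 2.326 (from standard normal table)

Sample size formula for z-interval: n = (z*σ/E)²

n = (2.326 × 8.7 / 2.5)²
  = (8.094480)²
  = 65.5206

Round up to the nearest whole number: n = 66

66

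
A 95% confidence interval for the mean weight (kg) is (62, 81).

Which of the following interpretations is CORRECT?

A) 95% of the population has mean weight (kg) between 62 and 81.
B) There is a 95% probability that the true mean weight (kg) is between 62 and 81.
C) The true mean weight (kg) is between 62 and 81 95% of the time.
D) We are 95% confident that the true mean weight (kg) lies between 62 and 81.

A confidence interval represents our confidence in the procedure, not a probability statement about the parameter.

Key concept: If we repeated this sampling process many times and computed a 95% CI each time, about 95% of those intervals would contain the true population parameter.

For this specific interval (62, 81):
- Midpoint (point estimate): 71.5
- Margin of error: 9.5

The correct interpretation is the one stating confidence that the true parameter lies in the interval — option D.

D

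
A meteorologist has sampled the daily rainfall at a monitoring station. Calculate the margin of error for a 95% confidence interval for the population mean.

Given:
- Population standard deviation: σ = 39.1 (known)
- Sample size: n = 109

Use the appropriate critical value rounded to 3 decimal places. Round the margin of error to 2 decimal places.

The population standard deviation σ is known, so use the z-interval margin of error formula.

For 95% confidence, z* = 1.96 (from standard normal table)

Margin of error formula for z-interval: E = z* × σ/√n

E = 1.96 × 39.1/√109
  = 1.96 × 3.745101
  = 7.3404

Rounded to 2 decimal places:

7.34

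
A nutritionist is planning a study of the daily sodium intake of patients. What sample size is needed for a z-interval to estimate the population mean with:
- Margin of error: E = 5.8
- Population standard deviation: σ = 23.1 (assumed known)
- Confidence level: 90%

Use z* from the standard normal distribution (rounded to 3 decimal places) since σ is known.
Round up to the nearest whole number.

Using z* since population σ is known (z-interval formula).

For 90% confidence, z* = 1.645 (from standard normal table)

Sample size formula for z-interval: n = (z*σ/E)²

n = (1.645 × 23.1 / 5.8)²
  = (6.551638)²
  = 42.9240

Round up to the nearest whole number: n = 43

43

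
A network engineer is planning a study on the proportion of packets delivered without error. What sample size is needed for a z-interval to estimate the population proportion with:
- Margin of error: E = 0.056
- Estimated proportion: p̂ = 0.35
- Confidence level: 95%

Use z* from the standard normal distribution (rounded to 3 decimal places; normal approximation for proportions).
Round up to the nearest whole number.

Using z* for proportion z-interval (normal approximation).

For 95% confidence, z* = 1.96 (from standard normal table)

Sample size formula for proportion z-interval: n = z*²p̂(1-p̂)/E²

n = 1.96² × 0.35 × 0.65 / 0.056²
  = 3.8416 × 0.2275 / 0.003136
  = 278.6875

Round up to the nearest whole number: n = 279

279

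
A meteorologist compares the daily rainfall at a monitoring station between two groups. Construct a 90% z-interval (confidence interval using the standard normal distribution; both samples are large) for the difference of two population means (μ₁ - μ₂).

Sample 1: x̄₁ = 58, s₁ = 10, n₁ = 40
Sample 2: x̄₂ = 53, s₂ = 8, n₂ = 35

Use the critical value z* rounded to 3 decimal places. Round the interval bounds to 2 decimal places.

Both samples are large (n₁ = 40 ≥ 30, n₂ = 35 ≥ 30), so a z-interval for the difference of means applies.

Point estimate: x̄₁ - x̄₂ = 58 - 53 = 5

Standard error: SE = √(s₁²/n₁ + s₂²/n₂)
= √(10²/40 + 8²/35)
= √(2.500000 + 1.828571)
= 2.080522

For 90% confidence, z* = 1.645 (from standard normal table)
Margin of error: E = z* × SE = 1.645 × 2.080522 = 3.4225

Z-interval: (x̄₁ - x̄₂) ± E = 5 ± 3.4225 = (1.5775, 8.4225)

Rounded to 2 decimal places:

(1.58, 8.42)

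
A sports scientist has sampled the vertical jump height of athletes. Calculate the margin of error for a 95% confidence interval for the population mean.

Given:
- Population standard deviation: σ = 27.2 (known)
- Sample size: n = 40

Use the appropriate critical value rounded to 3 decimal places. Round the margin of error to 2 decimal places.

The population standard deviation σ is known, so use the z-interval margin of error formula.

For 95% confidence, z* = 1.96 (from standard normal table)

Margin of error formula for z-interval: E = z* × σ/√n

E = 1.96 × 27.2/√40
  = 1.96 × 4.300698
  = 8.4294

Rounded to 2 decimal places:

8.43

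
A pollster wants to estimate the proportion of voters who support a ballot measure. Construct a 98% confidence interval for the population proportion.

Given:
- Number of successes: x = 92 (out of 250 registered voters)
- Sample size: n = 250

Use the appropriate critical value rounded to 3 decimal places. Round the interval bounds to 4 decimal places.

Sample proportion: p̂ = 92/250 = 0.368000

Check conditions for normal approximation:
  np̂ = 92 ≥ 10 ✓
  n(1-p̂) = 158 ≥ 10 ✓

The sample is large enough, so use a z-interval (normal approximation) for the proportion.

For 98% confidence, z* = 2.326 (from standard normal table)

Standard error: SE = √(p̂(1-p̂)/n) = √(0.368000×0.632000/250) = 0.03050089

Margin of error: E = z* × SE = 2.326 × 0.03050089 = 0.070945

Z-interval: p̂ ± E = 0.368000 ± 0.070945 = (0.297055, 0.438945)

Rounded to 4 decimal places:

(0.2971, 0.4389)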